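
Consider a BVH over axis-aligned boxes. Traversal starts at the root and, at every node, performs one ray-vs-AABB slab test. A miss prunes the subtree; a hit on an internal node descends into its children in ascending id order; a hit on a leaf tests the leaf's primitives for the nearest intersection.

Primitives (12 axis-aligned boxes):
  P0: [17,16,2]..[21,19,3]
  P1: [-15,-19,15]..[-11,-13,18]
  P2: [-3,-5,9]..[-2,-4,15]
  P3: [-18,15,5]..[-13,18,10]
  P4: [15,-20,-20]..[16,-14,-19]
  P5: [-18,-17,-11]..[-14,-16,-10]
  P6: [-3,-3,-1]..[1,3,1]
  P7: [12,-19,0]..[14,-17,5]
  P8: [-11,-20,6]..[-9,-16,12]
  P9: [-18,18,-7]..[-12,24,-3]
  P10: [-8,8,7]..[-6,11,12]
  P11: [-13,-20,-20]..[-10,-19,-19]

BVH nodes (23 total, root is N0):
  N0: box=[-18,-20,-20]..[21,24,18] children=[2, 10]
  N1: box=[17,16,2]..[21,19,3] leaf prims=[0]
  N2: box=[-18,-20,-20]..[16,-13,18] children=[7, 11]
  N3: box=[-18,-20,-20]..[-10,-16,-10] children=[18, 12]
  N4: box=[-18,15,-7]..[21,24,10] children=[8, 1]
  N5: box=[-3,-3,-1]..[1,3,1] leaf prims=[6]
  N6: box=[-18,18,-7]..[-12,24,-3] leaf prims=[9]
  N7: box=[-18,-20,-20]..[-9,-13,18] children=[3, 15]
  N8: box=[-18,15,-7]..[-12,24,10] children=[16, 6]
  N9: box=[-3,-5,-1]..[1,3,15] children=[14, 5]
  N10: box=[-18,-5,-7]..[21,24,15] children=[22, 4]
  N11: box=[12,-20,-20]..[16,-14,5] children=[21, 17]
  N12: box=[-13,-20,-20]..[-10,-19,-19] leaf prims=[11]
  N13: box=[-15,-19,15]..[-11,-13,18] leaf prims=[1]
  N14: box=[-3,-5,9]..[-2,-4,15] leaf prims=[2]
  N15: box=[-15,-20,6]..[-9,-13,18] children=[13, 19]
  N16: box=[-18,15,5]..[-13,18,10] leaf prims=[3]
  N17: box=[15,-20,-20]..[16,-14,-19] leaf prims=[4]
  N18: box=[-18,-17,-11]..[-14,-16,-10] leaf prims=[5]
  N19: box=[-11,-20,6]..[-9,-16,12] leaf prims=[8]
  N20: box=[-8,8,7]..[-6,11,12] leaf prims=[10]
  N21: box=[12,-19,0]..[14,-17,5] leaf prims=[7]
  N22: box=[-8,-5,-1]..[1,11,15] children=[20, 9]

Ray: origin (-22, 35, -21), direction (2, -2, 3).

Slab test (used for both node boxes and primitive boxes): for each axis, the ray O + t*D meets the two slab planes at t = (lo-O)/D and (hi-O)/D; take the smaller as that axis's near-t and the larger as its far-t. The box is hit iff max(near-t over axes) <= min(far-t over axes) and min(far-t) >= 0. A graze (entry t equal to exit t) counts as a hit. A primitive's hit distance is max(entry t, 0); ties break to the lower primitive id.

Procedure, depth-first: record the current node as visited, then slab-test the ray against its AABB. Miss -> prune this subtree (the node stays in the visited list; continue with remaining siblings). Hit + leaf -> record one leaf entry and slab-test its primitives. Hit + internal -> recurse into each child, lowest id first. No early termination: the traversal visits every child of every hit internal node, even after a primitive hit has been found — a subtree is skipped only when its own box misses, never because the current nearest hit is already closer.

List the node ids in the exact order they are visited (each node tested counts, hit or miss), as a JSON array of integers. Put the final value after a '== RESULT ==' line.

Walk:
N0 x:[2,43/2] y:[11/2,55/2] z:[1/3,13] -> hit [11/2,13], descend [2, 10]
  N2 x:[2,19] y:[24,55/2] z:[1/3,13] -> miss, prune
  N10 x:[2,43/2] y:[11/2,20] z:[14/3,12] -> hit [11/2,12], descend [4, 22]
    N4 x:[2,43/2] y:[11/2,10] z:[14/3,31/3] -> hit [11/2,10], descend [1, 8]
      N1 x:[39/2,43/2] y:[8,19/2] z:[23/3,8] -> miss, prune
      N8 x:[2,5] y:[11/2,10] z:[14/3,31/3] -> miss, prune
    N22 x:[7,23/2] y:[12,20] z:[20/3,12] -> miss, prune

7 AABB tests over nodes [0, 2, 10, 4, 1, 8, 22]; 0 leaves entered; closest miss.

== RESULT ==
[0, 2, 10, 4, 1, 8, 22]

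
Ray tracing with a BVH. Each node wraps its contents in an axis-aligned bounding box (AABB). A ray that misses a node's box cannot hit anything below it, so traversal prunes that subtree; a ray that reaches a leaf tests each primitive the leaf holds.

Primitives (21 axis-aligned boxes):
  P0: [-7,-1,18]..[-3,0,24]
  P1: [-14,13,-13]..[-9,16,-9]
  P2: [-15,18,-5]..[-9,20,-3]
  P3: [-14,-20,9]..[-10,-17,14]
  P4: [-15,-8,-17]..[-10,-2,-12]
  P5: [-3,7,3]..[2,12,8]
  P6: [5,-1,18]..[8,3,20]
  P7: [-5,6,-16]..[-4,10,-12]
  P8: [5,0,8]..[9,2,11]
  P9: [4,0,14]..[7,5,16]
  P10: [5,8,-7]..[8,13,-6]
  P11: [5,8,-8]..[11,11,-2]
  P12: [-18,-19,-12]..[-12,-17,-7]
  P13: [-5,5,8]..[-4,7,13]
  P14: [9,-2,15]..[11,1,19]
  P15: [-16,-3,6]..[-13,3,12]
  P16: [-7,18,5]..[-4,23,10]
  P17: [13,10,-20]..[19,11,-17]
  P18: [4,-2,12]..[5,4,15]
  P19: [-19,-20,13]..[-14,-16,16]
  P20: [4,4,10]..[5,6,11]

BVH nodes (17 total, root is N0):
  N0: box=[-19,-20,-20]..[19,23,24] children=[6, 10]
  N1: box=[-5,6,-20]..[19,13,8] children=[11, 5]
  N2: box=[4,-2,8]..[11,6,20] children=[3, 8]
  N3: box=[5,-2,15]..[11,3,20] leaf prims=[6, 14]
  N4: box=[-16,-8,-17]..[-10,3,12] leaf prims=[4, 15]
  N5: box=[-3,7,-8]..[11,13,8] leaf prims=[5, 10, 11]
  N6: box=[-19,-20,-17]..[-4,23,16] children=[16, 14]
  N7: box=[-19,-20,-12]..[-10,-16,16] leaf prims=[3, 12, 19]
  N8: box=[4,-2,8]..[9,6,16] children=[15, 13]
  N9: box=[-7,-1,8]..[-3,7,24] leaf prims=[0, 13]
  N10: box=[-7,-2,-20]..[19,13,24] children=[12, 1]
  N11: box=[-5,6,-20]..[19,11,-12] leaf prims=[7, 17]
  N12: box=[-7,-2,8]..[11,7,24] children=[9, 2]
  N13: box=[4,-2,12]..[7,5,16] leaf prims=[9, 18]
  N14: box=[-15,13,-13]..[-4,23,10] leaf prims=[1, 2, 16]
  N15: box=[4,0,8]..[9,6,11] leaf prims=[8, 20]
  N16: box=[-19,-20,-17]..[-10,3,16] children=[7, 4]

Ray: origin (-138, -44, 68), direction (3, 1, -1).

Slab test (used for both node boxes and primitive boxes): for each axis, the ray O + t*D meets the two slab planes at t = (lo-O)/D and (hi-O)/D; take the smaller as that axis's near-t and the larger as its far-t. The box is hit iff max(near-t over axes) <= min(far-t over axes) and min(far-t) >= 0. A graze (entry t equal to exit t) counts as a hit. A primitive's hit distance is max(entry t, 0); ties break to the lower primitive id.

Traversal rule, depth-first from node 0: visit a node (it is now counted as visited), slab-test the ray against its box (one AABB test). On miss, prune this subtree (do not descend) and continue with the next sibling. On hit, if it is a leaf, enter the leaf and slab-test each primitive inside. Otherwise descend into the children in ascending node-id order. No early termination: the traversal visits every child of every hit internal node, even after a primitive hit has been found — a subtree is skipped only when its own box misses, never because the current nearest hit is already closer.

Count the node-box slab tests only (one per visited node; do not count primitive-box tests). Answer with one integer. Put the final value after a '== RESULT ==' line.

Walk:
N0 x:[119/3,157/3] y:[24,67] z:[44,88] -> hit [44,157/3], descend [6, 10]
  N6 x:[119/3,134/3] y:[24,67] z:[52,85] -> miss, prune
  N10 x:[131/3,157/3] y:[42,57] z:[44,88] -> hit [44,157/3], descend [1, 12]
    N1 x:[133/3,157/3] y:[50,57] z:[60,88] -> miss, prune
    N12 x:[131/3,149/3] y:[42,51] z:[44,60] -> hit [44,149/3], descend [2, 9]
      N2 x:[142/3,149/3] y:[42,50] z:[48,60] -> hit [48,149/3], descend [3, 8]
        N3 x:[143/3,149/3] y:[42,47] z:[48,53] -> miss, prune
        N8 x:[142/3,49] y:[42,50] z:[52,60] -> miss, prune
      N9 x:[131/3,45] y:[43,51] z:[44,60] -> hit [44,45] leaf, test {P0@t=44, P13(miss)}

9 AABB tests over nodes [0, 6, 10, 1, 12, 2, 3, 8, 9]; 1 leaf entered; closest P0.

== RESULT ==
9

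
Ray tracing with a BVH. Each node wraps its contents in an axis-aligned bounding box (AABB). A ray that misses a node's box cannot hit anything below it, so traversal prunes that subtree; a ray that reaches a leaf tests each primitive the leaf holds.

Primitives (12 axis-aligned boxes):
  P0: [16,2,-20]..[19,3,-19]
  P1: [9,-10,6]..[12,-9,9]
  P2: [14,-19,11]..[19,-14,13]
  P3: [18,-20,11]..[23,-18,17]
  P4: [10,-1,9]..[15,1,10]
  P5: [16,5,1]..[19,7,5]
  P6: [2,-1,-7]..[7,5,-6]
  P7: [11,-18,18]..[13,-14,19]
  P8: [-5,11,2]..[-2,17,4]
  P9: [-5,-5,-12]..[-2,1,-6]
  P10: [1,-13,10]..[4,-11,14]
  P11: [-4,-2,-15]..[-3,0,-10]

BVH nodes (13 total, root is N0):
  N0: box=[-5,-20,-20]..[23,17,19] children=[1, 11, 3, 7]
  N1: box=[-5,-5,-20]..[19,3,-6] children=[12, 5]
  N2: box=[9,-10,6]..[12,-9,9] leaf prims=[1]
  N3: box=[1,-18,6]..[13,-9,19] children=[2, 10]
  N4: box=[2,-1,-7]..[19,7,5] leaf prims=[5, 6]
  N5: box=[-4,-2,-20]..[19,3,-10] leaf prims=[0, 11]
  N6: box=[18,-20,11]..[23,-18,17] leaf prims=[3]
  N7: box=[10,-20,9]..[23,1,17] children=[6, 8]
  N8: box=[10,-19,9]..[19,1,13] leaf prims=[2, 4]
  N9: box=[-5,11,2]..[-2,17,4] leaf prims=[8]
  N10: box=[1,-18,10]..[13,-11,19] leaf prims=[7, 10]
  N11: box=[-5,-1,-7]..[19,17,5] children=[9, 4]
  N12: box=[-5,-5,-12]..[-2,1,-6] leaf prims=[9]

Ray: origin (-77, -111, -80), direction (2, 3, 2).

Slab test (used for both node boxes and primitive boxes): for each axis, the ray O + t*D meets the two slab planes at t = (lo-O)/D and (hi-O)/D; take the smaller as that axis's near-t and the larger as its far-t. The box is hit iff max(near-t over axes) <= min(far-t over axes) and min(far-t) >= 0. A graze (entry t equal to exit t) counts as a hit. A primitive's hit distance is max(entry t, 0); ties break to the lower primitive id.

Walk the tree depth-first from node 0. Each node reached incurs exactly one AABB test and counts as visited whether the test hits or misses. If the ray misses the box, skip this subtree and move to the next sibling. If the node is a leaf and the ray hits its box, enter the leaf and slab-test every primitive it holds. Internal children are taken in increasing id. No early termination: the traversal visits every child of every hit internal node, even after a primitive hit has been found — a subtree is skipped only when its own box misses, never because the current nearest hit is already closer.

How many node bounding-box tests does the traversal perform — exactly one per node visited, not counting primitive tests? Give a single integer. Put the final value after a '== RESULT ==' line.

Trace the traversal:
N0 x:[36,50] y:[91/3,128/3] z:[30,99/2] -> hit [36,128/3], descend [1, 3, 7, 11]
  N1 x:[36,48] y:[106/3,38] z:[30,37] -> hit [36,37], descend [5, 12]
    N5 x:[73/2,48] y:[109/3,38] z:[30,35] -> miss, prune
    N12 x:[36,75/2] y:[106/3,112/3] z:[34,37] -> hit [36,37] leaf, test {P9@t=36}
  N3 x:[39,45] y:[31,34] z:[43,99/2] -> miss, prune
  N7 x:[87/2,50] y:[91/3,112/3] z:[89/2,97/2] -> miss, prune
  N11 x:[36,48] y:[110/3,128/3] z:[73/2,85/2] -> hit [110/3,85/2], descend [4, 9]
    N4 x:[79/2,48] y:[110/3,118/3] z:[73/2,85/2] -> miss, prune
    N9 x:[36,75/2] y:[122/3,128/3] z:[41,42] -> miss, prune

9 AABB tests over nodes [0, 1, 5, 12, 3, 7, 11, 4, 9]; 1 leaf entered; closest P9.

== RESULT ==
9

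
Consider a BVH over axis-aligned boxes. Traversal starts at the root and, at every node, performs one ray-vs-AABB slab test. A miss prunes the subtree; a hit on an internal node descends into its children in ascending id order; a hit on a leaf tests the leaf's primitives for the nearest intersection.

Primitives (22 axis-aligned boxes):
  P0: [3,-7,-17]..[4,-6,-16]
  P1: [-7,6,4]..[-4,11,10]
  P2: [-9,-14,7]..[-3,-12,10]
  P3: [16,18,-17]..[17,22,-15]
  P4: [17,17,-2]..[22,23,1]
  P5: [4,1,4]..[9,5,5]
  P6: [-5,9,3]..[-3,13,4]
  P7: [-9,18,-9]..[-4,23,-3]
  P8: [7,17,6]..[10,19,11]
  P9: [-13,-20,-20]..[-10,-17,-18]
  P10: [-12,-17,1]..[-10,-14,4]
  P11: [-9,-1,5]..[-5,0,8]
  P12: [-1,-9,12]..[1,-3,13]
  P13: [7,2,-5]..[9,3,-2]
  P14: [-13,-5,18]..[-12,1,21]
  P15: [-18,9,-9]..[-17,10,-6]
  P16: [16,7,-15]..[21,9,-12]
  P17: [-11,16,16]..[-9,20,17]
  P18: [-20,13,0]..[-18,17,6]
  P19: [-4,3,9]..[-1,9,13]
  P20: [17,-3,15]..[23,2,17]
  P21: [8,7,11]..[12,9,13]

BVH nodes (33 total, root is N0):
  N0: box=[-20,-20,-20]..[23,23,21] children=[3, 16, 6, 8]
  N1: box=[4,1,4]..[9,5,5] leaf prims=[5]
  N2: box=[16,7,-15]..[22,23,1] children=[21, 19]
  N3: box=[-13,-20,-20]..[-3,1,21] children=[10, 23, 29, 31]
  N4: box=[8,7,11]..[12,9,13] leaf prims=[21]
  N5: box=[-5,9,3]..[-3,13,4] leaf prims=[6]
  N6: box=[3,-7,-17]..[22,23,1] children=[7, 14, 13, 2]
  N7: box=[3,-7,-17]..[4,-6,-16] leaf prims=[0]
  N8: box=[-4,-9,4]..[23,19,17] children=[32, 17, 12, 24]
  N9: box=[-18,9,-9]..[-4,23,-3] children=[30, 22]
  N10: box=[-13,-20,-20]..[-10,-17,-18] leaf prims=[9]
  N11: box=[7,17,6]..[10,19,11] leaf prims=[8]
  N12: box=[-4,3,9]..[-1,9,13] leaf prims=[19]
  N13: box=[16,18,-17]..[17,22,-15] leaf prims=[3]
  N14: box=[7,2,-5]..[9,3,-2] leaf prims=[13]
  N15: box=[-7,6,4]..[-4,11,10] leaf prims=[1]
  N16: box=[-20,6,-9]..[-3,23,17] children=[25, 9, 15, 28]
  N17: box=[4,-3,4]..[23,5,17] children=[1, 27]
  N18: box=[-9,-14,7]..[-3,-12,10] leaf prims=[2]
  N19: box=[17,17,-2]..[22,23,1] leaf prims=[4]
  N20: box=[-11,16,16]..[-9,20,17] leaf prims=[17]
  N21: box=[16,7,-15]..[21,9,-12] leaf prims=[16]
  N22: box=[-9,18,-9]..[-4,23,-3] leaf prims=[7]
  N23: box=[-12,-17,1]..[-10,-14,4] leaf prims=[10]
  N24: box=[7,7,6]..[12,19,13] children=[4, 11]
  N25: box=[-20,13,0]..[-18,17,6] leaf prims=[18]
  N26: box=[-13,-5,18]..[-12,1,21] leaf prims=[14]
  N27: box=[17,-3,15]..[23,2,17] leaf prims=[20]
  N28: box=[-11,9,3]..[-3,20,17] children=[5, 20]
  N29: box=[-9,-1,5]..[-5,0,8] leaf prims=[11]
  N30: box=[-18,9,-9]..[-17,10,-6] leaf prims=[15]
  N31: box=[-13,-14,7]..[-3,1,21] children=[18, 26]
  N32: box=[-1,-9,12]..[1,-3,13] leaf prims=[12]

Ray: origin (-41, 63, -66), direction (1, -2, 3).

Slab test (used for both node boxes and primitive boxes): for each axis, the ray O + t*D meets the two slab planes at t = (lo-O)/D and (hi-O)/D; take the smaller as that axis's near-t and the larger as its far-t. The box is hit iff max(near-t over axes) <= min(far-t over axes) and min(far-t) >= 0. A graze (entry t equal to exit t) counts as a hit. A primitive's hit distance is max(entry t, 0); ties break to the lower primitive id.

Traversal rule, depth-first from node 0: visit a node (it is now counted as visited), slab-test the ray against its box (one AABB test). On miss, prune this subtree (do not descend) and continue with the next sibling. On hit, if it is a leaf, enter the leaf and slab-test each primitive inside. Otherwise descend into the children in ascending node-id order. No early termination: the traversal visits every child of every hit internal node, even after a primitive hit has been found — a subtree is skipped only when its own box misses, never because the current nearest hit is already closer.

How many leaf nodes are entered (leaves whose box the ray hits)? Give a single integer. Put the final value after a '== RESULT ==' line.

Traverse from the root:
N0 x:[21,64] y:[20,83/2] z:[46/3,29] -> hit [21,29], descend [3, 6, 8, 16]
  N3 x:[28,38] y:[31,83/2] z:[46/3,29] -> miss, prune
  N6 x:[44,63] y:[20,35] z:[49/3,67/3] -> miss, prune
  N8 x:[37,64] y:[22,36] z:[70/3,83/3] -> miss, prune
  N16 x:[21,38] y:[20,57/2] z:[19,83/3] -> hit [21,83/3], descend [9, 15, 25, 28]
    N9 x:[23,37] y:[20,27] z:[19,21] -> miss, prune
    N15 x:[34,37] y:[26,57/2] z:[70/3,76/3] -> miss, prune
    N25 x:[21,23] y:[23,25] z:[22,24] -> hit [23,23] leaf, test {P18@t=23}
    N28 x:[30,38] y:[43/2,27] z:[23,83/3] -> miss, prune

9 AABB tests over nodes [0, 3, 6, 8, 16, 9, 15, 25, 28]; 1 leaf entered; closest P18.

== RESULT ==
1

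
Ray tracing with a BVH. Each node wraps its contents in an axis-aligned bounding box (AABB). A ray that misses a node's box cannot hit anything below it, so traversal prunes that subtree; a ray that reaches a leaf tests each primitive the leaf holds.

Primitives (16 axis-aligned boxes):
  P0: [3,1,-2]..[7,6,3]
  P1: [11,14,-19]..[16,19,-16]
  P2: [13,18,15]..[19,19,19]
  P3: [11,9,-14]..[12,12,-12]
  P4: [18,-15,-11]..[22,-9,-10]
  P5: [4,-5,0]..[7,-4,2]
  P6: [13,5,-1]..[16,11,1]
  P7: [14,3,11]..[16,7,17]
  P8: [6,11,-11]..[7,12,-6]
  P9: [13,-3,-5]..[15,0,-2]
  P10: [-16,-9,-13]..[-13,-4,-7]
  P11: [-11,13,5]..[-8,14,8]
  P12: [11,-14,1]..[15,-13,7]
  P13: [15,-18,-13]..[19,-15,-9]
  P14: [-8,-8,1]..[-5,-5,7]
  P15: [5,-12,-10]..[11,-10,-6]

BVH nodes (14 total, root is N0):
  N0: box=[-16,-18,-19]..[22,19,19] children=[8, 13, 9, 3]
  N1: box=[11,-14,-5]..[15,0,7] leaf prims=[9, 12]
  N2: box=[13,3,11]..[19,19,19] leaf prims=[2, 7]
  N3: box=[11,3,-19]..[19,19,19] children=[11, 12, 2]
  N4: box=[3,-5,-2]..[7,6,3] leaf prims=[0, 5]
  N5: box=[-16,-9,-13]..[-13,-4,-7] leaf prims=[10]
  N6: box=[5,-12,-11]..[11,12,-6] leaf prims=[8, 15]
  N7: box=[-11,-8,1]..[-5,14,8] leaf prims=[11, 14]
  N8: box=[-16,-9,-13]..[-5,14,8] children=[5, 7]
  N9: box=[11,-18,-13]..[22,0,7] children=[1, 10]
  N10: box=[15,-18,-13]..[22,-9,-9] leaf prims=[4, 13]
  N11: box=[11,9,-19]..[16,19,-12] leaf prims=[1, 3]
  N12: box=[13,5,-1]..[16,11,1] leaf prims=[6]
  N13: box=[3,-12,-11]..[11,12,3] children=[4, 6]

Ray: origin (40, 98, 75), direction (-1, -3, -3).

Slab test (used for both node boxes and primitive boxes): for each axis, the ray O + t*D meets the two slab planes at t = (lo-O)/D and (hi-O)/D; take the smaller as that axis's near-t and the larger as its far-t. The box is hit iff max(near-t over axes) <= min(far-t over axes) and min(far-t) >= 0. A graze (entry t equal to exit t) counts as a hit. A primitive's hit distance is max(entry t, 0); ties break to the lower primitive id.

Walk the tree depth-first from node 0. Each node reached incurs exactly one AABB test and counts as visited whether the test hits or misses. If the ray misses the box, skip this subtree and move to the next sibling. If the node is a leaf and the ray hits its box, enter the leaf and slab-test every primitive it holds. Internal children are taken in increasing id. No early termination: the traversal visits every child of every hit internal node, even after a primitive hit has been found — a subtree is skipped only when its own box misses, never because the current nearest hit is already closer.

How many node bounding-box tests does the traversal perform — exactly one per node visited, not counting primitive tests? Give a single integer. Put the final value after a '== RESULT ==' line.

Traverse from the root:
N0 x:[18,56] y:[79/3,116/3] z:[56/3,94/3] -> hit [79/3,94/3], descend [3, 8, 9, 13]
  N3 x:[21,29] y:[79/3,95/3] z:[56/3,94/3] -> hit [79/3,29], descend [2, 11, 12]
    N2 x:[21,27] y:[79/3,95/3] z:[56/3,64/3] -> miss, prune
    N11 x:[24,29] y:[79/3,89/3] z:[29,94/3] -> hit [29,29] leaf, test {P1(miss), P3@t=29}
    N12 x:[24,27] y:[29,31] z:[74/3,76/3] -> miss, prune
  N8 x:[45,56] y:[28,107/3] z:[67/3,88/3] -> miss, prune
  N9 x:[18,29] y:[98/3,116/3] z:[68/3,88/3] -> miss, prune
  N13 x:[29,37] y:[86/3,110/3] z:[24,86/3] -> miss, prune

Visited [0, 3, 2, 11, 12, 8, 9, 13]. Tests: 8 box, 1 leaf. Nearest: P3.

== RESULT ==
8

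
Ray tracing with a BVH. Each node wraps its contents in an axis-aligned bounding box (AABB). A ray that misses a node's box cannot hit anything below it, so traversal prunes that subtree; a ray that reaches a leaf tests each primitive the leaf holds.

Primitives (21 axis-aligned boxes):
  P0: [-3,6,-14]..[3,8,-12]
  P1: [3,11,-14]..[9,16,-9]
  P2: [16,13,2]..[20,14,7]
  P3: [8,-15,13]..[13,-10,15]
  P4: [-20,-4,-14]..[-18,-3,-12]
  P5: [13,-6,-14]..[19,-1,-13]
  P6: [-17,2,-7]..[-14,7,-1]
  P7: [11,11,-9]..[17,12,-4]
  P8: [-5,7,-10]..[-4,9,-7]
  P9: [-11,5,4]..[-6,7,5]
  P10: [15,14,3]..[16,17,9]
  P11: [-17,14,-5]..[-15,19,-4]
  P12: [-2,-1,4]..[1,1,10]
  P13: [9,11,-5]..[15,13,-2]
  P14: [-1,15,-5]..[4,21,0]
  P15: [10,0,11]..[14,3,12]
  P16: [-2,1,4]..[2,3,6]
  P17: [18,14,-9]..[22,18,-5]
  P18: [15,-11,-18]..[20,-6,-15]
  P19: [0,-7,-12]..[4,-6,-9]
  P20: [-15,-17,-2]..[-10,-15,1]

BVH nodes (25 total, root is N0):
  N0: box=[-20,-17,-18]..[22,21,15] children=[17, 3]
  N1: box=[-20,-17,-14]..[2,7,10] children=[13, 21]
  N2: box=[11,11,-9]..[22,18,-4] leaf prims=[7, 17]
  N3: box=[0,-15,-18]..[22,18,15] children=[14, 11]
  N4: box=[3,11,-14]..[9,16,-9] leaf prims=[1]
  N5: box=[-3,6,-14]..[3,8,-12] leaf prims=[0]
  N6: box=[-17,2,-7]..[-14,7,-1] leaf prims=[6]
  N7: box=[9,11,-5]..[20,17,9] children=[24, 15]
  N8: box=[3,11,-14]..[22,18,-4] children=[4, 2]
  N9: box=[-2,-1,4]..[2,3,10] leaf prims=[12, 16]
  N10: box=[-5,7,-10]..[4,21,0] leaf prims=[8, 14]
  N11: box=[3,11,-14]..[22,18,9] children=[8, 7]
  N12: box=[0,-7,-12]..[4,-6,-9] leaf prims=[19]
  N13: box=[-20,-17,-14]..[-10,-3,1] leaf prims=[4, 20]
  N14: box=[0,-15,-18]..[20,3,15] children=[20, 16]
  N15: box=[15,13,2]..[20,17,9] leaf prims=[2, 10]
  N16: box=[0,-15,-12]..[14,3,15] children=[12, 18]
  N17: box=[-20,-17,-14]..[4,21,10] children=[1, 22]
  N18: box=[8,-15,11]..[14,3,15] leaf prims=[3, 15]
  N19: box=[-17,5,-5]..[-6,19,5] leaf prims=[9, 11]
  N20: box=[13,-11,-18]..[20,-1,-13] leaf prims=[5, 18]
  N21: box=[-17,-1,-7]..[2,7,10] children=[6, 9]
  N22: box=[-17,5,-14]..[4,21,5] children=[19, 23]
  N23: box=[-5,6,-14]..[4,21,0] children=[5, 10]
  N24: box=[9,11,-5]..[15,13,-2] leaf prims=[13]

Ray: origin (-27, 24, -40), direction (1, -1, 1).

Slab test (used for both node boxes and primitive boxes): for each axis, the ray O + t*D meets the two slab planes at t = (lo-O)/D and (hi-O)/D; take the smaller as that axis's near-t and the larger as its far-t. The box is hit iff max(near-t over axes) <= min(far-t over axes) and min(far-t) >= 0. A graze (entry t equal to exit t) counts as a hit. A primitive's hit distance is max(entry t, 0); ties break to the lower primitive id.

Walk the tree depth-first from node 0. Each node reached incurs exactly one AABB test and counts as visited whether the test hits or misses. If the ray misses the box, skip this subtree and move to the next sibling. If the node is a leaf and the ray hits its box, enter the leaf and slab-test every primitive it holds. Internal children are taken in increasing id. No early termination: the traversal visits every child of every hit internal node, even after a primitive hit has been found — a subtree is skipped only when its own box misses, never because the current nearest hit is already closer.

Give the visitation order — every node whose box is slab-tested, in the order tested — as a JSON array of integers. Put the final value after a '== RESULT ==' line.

Trace the traversal:
N0 x:[7,49] y:[3,41] z:[22,55] -> hit [22,41], descend [3, 17]
  N3 x:[27,49] y:[6,39] z:[22,55] -> hit [27,39], descend [11, 14]
    N11 x:[30,49] y:[6,13] z:[26,49] -> miss, prune
    N14 x:[27,47] y:[21,39] z:[22,55] -> hit [27,39], descend [16, 20]
      N16 x:[27,41] y:[21,39] z:[28,55] -> hit [28,39], descend [12, 18]
        N12 x:[27,31] y:[30,31] z:[28,31] -> hit [30,31] leaf, test {P19@t=30}
        N18 x:[35,41] y:[21,39] z:[51,55] -> miss, prune
      N20 x:[40,47] y:[25,35] z:[22,27] -> miss, prune
  N17 x:[7,31] y:[3,41] z:[26,50] -> hit [26,31], descend [1, 22]
    N1 x:[7,29] y:[17,41] z:[26,50] -> hit [26,29], descend [13, 21]
      N13 x:[7,17] y:[27,41] z:[26,41] -> miss, prune
      N21 x:[10,29] y:[17,25] z:[33,50] -> miss, prune
    N22 x:[10,31] y:[3,19] z:[26,45] -> miss, prune

order=[0, 3, 11, 14, 16, 12, 18, 20, 17, 1, 13, 21, 22]  |boxes|=13  |leaves|=1  hit=P19

== RESULT ==
[0, 3, 11, 14, 16, 12, 18, 20, 17, 1, 13, 21, 22]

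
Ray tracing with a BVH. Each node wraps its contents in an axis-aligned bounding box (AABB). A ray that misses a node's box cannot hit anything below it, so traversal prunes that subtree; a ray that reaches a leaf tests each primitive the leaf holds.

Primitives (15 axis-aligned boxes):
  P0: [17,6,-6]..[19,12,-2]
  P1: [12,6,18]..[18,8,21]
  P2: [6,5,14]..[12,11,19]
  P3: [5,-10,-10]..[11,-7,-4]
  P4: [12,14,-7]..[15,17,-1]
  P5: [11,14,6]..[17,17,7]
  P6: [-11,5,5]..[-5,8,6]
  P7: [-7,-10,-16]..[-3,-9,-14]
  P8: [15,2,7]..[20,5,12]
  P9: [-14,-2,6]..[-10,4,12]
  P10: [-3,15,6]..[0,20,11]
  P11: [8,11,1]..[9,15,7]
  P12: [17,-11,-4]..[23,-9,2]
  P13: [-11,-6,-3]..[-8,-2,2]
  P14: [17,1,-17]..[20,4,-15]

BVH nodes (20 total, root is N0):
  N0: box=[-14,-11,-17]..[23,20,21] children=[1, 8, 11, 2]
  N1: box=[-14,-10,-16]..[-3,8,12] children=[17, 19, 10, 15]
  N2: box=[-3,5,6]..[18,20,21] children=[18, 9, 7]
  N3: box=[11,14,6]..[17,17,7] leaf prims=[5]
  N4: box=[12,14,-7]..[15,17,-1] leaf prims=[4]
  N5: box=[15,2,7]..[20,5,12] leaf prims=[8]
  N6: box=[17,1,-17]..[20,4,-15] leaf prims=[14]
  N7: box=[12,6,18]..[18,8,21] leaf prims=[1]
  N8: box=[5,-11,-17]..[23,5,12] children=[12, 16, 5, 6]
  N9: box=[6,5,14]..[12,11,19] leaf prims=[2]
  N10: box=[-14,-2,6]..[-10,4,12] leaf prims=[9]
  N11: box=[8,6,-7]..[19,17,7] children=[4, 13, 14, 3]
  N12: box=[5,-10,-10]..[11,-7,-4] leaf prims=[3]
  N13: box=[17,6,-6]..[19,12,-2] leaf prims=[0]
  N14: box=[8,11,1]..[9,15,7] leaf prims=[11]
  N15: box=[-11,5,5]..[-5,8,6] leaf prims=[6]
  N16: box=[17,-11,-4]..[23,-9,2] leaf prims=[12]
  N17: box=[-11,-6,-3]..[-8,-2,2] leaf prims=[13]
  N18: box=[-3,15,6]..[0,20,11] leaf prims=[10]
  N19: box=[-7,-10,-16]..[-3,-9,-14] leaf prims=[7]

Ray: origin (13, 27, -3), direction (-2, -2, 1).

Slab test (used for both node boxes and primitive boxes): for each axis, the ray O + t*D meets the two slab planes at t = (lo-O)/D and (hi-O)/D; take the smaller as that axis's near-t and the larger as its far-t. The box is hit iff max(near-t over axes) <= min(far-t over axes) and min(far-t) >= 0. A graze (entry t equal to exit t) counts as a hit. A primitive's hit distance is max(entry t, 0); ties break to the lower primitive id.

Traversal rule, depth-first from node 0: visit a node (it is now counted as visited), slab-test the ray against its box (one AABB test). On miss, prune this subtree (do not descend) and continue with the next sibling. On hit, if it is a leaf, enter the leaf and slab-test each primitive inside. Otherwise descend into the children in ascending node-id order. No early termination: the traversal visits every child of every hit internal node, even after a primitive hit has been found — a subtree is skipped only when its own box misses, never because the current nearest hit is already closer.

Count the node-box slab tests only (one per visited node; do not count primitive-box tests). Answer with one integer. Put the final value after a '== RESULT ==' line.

Traverse from the root:
N0 x:[-5,27/2] y:[7/2,19] z:[-14,24] -> hit [7/2,27/2], descend [1, 2, 8, 11]
  N1 x:[8,27/2] y:[19/2,37/2] z:[-13,15] -> hit [19/2,27/2], descend [10, 15, 17, 19]
    N10 x:[23/2,27/2] y:[23/2,29/2] z:[9,15] -> hit [23/2,27/2] leaf, test {P9@t=23/2}
    N15 x:[9,12] y:[19/2,11] z:[8,9] -> miss, prune
    N17 x:[21/2,12] y:[29/2,33/2] z:[0,5] -> miss, prune
    N19 x:[8,10] y:[18,37/2] z:[-13,-11] -> miss, prune
  N2 x:[-5/2,8] y:[7/2,11] z:[9,24] -> miss, prune
  N8 x:[-5,4] y:[11,19] z:[-14,15] -> miss, prune
  N11 x:[-3,5/2] y:[5,21/2] z:[-4,10] -> miss, prune

Summary -> nodes [0, 1, 10, 15, 17, 19, 2, 8, 11]; box-tests=9; leaf-entries=1; first=P9

== RESULT ==
9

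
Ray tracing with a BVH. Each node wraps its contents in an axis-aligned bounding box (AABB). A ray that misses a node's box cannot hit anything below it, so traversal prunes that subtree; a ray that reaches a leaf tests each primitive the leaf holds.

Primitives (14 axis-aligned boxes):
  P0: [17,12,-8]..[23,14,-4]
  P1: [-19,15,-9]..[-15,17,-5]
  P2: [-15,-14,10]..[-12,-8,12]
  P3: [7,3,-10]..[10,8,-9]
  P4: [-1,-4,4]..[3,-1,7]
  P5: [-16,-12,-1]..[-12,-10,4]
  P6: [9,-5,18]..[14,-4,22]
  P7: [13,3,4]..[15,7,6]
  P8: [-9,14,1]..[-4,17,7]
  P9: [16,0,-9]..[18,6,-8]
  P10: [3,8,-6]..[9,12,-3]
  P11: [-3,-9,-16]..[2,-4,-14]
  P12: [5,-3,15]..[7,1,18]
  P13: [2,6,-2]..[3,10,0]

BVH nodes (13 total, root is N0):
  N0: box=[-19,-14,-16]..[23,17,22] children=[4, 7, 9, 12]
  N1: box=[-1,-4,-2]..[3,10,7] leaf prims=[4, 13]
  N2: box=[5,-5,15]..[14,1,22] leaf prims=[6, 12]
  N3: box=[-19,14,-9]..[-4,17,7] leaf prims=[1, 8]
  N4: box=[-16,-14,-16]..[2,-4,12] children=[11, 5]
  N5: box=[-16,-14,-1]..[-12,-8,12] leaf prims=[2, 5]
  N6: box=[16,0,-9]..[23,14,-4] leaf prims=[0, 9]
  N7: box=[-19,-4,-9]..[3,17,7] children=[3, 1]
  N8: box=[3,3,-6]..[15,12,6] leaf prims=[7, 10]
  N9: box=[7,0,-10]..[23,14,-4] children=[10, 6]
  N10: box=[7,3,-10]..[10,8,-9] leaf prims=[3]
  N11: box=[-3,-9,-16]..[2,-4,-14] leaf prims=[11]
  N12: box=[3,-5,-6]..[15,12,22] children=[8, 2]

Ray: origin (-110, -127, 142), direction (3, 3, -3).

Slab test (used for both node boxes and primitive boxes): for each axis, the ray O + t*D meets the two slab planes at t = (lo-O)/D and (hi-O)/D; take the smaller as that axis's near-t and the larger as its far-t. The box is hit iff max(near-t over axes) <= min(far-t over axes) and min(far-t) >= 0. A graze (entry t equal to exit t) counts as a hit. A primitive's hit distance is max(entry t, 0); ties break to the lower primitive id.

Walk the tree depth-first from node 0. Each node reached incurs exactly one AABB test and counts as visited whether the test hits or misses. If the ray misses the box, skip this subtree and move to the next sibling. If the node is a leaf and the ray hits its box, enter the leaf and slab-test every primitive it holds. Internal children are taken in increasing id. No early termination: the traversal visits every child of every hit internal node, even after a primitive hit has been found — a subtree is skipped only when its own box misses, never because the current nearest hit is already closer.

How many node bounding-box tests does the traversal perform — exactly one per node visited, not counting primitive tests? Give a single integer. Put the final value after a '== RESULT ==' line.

Walk:
N0 x:[91/3,133/3] y:[113/3,48] z:[40,158/3] -> hit [40,133/3], descend [4, 7, 9, 12]
  N4 x:[94/3,112/3] y:[113/3,41] z:[130/3,158/3] -> miss, prune
  N7 x:[91/3,113/3] y:[41,48] z:[45,151/3] -> miss, prune
  N9 x:[39,133/3] y:[127/3,47] z:[146/3,152/3] -> miss, prune
  N12 x:[113/3,125/3] y:[122/3,139/3] z:[40,148/3] -> hit [122/3,125/3], descend [2, 8]
    N2 x:[115/3,124/3] y:[122/3,128/3] z:[40,127/3] -> hit [122/3,124/3] leaf, test {P6@t=122/3, P12(miss)}
    N8 x:[113/3,125/3] y:[130/3,139/3] z:[136/3,148/3] -> miss, prune

order=[0, 4, 7, 9, 12, 2, 8]  |boxes|=7  |leaves|=1  hit=P6

== RESULT ==
7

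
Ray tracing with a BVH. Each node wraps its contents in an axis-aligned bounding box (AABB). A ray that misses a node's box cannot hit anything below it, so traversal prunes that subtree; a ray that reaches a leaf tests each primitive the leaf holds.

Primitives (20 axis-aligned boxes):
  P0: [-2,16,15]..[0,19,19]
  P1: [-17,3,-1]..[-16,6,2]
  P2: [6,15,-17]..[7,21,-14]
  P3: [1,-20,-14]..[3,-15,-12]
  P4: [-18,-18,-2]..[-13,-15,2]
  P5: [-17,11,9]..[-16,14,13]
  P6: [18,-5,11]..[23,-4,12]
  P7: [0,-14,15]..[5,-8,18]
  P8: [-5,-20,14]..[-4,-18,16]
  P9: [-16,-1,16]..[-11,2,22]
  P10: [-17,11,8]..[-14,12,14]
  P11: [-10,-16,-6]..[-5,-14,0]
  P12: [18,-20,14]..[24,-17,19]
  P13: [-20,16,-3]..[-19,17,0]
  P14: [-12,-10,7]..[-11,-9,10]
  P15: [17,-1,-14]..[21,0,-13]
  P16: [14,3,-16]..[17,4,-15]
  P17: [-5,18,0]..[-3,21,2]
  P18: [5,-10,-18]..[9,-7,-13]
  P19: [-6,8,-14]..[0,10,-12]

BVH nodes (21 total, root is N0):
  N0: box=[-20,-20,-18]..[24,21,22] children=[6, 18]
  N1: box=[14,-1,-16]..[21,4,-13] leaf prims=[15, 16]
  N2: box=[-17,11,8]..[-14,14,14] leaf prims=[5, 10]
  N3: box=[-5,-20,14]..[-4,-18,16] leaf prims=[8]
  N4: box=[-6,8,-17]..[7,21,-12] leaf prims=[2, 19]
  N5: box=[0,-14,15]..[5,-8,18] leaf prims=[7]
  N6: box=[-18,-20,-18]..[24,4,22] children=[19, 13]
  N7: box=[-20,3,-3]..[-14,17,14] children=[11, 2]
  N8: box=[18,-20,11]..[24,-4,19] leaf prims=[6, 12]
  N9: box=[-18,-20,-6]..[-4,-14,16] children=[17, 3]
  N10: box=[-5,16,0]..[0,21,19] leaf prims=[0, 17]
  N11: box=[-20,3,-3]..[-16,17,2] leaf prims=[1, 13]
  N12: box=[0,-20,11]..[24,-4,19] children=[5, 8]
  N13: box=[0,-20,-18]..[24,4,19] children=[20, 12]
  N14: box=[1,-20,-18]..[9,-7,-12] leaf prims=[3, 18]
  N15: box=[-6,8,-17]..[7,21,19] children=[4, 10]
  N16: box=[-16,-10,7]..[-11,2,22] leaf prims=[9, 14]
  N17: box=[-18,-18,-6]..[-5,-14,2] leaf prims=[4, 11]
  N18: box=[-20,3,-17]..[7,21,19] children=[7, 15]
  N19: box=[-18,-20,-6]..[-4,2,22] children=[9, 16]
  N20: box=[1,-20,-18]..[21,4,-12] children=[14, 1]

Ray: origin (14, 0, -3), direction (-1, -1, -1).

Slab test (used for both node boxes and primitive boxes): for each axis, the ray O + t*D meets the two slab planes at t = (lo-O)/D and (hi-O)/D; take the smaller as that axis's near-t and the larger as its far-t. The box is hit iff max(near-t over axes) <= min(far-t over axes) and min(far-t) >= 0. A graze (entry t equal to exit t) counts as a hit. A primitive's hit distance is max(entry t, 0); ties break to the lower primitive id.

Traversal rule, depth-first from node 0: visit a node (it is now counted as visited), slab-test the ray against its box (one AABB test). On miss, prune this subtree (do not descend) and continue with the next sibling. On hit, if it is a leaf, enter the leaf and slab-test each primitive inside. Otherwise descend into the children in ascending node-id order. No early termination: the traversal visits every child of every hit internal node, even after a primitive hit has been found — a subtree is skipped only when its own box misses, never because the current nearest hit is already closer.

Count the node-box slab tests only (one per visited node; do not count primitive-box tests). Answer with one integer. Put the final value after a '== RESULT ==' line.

Trace the traversal:
N0 x:[-10,34] y:[-21,20] z:[-25,15] -> hit [-10,15], descend [6, 18]
  N6 x:[-10,32] y:[-4,20] z:[-25,15] -> hit [-4,15], descend [13, 19]
    N13 x:[-10,14] y:[-4,20] z:[-22,15] -> hit [-4,14], descend [12, 20]
      N12 x:[-10,14] y:[4,20] z:[-22,-14] -> miss, prune
      N20 x:[-7,13] y:[-4,20] z:[9,15] -> hit [9,13], descend [1, 14]
        N1 x:[-7,0] y:[-4,1] z:[10,13] -> miss, prune
        N14 x:[5,13] y:[7,20] z:[9,15] -> hit [9,13] leaf, test {P3(miss), P18(miss)}
    N19 x:[18,32] y:[-2,20] z:[-25,3] -> miss, prune
  N18 x:[7,34] y:[-21,-3] z:[-22,14] -> miss, prune

order=[0, 6, 13, 12, 20, 1, 14, 19, 18]  |boxes|=9  |leaves|=1  hit=miss

== RESULT ==
9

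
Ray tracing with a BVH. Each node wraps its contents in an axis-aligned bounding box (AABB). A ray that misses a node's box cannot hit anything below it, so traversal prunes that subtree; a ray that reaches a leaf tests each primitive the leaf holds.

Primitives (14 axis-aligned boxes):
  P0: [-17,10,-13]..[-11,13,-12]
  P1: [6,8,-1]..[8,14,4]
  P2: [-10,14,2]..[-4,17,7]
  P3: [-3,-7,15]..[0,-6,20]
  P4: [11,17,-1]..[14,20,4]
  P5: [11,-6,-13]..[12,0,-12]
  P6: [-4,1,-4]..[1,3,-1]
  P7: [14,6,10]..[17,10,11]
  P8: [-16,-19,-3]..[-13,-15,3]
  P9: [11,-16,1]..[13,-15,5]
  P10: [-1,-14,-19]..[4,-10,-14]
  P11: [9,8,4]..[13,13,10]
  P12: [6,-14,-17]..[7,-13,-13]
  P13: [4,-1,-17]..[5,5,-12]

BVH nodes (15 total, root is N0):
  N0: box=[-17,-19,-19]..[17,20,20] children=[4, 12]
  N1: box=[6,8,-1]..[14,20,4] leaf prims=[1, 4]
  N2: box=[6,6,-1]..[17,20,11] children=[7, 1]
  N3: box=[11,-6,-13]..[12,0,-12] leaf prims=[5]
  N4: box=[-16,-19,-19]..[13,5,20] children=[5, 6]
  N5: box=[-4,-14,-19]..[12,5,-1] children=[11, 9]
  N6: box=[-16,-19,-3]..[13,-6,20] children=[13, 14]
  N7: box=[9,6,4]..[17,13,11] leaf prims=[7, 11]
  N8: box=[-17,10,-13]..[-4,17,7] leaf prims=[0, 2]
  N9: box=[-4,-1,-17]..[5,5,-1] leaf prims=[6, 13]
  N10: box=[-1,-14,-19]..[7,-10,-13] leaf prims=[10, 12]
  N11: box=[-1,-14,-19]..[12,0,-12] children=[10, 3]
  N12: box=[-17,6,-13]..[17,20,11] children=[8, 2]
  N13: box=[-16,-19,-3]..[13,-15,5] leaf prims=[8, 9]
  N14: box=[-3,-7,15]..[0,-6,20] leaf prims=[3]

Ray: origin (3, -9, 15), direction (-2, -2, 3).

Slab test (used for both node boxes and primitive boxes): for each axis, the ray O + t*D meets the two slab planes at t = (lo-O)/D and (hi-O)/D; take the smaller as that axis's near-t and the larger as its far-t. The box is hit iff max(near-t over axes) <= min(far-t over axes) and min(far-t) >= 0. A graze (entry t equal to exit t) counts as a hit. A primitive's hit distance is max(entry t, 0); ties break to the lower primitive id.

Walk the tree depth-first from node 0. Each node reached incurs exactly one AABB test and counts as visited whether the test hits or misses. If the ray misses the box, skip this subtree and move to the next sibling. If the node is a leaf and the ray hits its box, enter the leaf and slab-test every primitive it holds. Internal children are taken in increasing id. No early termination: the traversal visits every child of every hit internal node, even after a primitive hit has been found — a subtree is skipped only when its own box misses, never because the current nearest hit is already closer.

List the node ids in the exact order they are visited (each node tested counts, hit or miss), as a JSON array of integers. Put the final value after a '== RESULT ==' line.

Traverse from the root:
N0 x:[-7,10] y:[-29/2,5] z:[-34/3,5/3] -> hit [-7,5/3], descend [4, 12]
  N4 x:[-5,19/2] y:[-7,5] z:[-34/3,5/3] -> hit [-5,5/3], descend [5, 6]
    N5 x:[-9/2,7/2] y:[-7,5/2] z:[-34/3,-16/3] -> miss, prune
    N6 x:[-5,19/2] y:[-3/2,5] z:[-6,5/3] -> hit [-3/2,5/3], descend [13, 14]
      N13 x:[-5,19/2] y:[3,5] z:[-6,-10/3] -> miss, prune
      N14 x:[3/2,3] y:[-3/2,-1] z:[0,5/3] -> miss, prune
  N12 x:[-7,10] y:[-29/2,-15/2] z:[-28/3,-4/3] -> miss, prune

7 AABB tests over nodes [0, 4, 5, 6, 13, 14, 12]; 0 leaves entered; closest miss.

== RESULT ==
[0, 4, 5, 6, 13, 14, 12]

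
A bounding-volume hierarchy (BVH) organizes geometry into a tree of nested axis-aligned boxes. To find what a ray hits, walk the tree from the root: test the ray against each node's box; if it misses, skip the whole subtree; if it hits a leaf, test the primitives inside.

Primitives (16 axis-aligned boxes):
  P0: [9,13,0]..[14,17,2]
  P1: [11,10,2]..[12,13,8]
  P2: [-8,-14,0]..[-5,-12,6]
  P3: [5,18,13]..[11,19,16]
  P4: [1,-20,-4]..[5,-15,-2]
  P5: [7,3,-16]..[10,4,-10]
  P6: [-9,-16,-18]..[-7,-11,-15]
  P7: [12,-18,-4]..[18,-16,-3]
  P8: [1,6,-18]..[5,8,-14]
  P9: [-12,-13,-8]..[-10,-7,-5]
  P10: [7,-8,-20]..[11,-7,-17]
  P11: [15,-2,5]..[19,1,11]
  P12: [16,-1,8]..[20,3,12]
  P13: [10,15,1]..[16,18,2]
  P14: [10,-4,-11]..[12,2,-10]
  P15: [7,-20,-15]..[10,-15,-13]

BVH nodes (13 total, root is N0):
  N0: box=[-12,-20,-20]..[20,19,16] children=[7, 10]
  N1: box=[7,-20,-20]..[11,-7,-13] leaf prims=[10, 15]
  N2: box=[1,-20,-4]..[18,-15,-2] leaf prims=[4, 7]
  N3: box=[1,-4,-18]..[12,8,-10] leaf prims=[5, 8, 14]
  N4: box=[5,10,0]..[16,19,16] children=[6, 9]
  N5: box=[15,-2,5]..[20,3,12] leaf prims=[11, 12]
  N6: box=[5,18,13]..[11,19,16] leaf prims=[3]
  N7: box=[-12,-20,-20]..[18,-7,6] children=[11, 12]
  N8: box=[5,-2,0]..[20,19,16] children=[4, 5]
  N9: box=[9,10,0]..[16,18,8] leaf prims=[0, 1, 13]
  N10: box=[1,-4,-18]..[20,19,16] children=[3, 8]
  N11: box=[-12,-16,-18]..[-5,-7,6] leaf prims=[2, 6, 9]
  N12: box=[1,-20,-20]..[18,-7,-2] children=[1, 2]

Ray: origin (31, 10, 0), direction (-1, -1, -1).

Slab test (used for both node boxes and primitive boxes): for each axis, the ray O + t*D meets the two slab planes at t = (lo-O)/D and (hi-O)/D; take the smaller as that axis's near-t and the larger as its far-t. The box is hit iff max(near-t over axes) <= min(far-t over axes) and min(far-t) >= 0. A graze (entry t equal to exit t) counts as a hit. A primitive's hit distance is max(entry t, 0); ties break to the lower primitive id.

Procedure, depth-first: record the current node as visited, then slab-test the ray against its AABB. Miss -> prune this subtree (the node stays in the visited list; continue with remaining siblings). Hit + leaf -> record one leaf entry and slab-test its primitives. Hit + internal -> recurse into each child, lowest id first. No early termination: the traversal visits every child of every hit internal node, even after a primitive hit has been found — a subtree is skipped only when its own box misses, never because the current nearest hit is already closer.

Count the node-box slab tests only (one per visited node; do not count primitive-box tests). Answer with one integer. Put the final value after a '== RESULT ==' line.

Trace the traversal:
N0 x:[11,43] y:[-9,30] z:[-16,20] -> hit [11,20], descend [7, 10]
  N7 x:[13,43] y:[17,30] z:[-6,20] -> hit [17,20], descend [11, 12]
    N11 x:[36,43] y:[17,26] z:[-6,18] -> miss, prune
    N12 x:[13,30] y:[17,30] z:[2,20] -> hit [17,20], descend [1, 2]
      N1 x:[20,24] y:[17,30] z:[13,20] -> hit [20,20] leaf, test {P10(miss), P15(miss)}
      N2 x:[13,30] y:[25,30] z:[2,4] -> miss, prune
  N10 x:[11,30] y:[-9,14] z:[-16,18] -> hit [11,14], descend [3, 8]
    N3 x:[19,30] y:[2,14] z:[10,18] -> miss, prune
    N8 x:[11,26] y:[-9,12] z:[-16,0] -> miss, prune

order=[0, 7, 11, 12, 1, 2, 10, 3, 8]  |boxes|=9  |leaves|=1  hit=miss

== RESULT ==
9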